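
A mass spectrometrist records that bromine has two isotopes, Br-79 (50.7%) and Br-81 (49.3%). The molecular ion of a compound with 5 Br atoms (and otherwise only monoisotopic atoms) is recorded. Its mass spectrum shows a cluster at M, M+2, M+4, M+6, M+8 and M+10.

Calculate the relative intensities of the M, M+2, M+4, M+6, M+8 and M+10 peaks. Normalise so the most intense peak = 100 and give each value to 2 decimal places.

10.58 : 51.42 : 100.00 : 97.24 : 47.28 : 9.19

Each Br atom is independently Br-79 (p = 0.507) or Br-81 (q = 0.493); the cluster is the binomial expansion (p + q)^5.
P(M) = 0.507^5 = 0.033500
P(M+2) = 5 × 0.507^4 × 0.493^1 = 0.162873
P(M+4) = 10 × 0.507^3 × 0.493^2 = 0.316751
P(M+6) = 10 × 0.507^2 × 0.493^3 = 0.308004
P(M+8) = 5 × 0.507^1 × 0.493^4 = 0.149750
P(M+10) = 0.493^5 = 0.029123
The M+4 peak is largest (0.316751); scaling to 100 gives 10.58 : 51.42 : 100.00 : 97.24 : 47.28 : 9.19.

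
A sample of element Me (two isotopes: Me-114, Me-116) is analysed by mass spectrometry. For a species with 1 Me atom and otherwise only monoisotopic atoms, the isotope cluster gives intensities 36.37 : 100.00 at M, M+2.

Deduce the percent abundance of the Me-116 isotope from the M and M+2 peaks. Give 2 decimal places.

73.33%

If p is the fraction of Me that is Me-114, then I(M+2)/I(M) = [C(1,1)·p^0·(1−p)] / p^1 = 1·(1−p)/p = 100.00/36.37 = 2.7495
(1−p)/p = 2.7495/1 = 2.7495  ⇒  p = 1/(1 + 2.7495) = 0.2667
Me-114: 26.67%, Me-116: 73.33%.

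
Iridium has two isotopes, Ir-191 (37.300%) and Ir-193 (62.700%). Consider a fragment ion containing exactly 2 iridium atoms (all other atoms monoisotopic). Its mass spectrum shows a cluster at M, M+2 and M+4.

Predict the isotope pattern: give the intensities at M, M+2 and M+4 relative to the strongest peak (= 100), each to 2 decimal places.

The 2 Ir atoms are independent, so intensities follow the terms of (0.37300 + 0.62700)^2.
P(M) = 0.37300^2 = 0.139129
P(M+2) = 2 × 0.37300^1 × 0.62700^1 = 0.467742
P(M+4) = 0.62700^2 = 0.393129
The M+2 peak is largest (0.467742); scaling to 100 gives 29.74 : 100.00 : 84.05.

29.74 : 100.00 : 84.05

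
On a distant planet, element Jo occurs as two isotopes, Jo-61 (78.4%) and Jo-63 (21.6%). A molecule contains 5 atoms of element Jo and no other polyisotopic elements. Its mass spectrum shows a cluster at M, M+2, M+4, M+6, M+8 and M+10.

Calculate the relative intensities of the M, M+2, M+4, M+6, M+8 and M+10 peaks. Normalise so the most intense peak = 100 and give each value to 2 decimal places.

The 5 Jo atoms are independent, so intensities follow the terms of (0.784 + 0.216)^5.
P(M) = 0.784^5 = 0.296197
P(M+2) = 5 × 0.784^4 × 0.216^1 = 0.408026
P(M+4) = 10 × 0.784^3 × 0.216^2 = 0.224831
P(M+6) = 10 × 0.784^2 × 0.216^3 = 0.061943
P(M+8) = 5 × 0.784^1 × 0.216^4 = 0.008533
P(M+10) = 0.216^5 = 0.000470
The M+2 peak is largest (0.408026); scaling to 100 gives 72.59 : 100.00 : 55.10 : 15.18 : 2.09 : 0.12.

72.59 : 100.00 : 55.10 : 15.18 : 2.09 : 0.12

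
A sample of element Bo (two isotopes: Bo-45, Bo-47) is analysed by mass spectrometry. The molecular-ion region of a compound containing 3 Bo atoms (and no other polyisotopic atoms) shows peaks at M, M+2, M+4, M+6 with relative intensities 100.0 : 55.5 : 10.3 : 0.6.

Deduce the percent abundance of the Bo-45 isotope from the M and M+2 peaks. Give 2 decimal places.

84.39%

Write p for the Bo-45 fraction. I(M+2)/I(M) = [C(3,1)·p^2·(1−p)] / p^3 = 3·(1−p)/p = 55.5/100.0 = 0.5550
(1−p)/p = 0.5550/3 = 0.1850  ⇒  p = 1/(1 + 0.1850) = 0.8439
Bo-45: 84.39%, Bo-47: 15.61%.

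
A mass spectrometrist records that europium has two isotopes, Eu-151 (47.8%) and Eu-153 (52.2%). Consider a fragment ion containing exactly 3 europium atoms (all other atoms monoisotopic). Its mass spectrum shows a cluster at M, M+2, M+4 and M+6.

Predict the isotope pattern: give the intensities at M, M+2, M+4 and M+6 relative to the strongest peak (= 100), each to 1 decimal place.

The 3 Eu atoms are independent, so intensities follow the terms of (0.478 + 0.522)^3.
P(M) = 0.478^3 = 0.109215
P(M+2) = 3 × 0.478^2 × 0.522^1 = 0.357806
P(M+4) = 3 × 0.478^1 × 0.522^2 = 0.390742
P(M+6) = 0.522^3 = 0.142237
The M+4 peak is largest (0.390742); scaling to 100 gives 28.0 : 91.6 : 100.0 : 36.4.

28.0 : 91.6 : 100.0 : 36.4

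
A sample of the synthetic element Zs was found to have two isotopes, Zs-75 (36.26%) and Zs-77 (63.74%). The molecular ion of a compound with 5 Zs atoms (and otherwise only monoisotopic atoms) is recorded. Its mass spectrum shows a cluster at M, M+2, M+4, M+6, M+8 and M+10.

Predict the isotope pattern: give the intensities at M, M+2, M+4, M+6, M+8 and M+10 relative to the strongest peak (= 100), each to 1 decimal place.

The 5 Zs atoms are independent, so intensities follow the terms of (0.3626 + 0.6374)^5.
P(M) = 0.3626^5 = 0.006268
P(M+2) = 5 × 0.3626^4 × 0.6374^1 = 0.055093
P(M+4) = 10 × 0.3626^3 × 0.6374^2 = 0.193690
P(M+6) = 10 × 0.3626^2 × 0.6374^3 = 0.340480
P(M+8) = 5 × 0.3626^1 × 0.6374^4 = 0.299258
P(M+10) = 0.6374^5 = 0.105211
The M+6 peak is largest (0.340480); scaling to 100 gives 1.8 : 16.2 : 56.9 : 100.0 : 87.9 : 30.9.

1.8 : 16.2 : 56.9 : 100.0 : 87.9 : 30.9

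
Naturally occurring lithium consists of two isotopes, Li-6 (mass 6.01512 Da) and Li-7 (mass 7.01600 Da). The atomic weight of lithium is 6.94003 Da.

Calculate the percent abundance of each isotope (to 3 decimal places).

Li-6: 7.590%, Li-7: 92.410%

Writing the weighted mean with unknown fraction x of Li-6:
6.01512·x + 7.01600·(1 − x) = 6.94003
(6.01512 − 7.01600)·x = 6.94003 − 7.01600
x = -0.07597 / -1.00088 = 0.07590 → 7.590% Li-6, 92.410% Li-7.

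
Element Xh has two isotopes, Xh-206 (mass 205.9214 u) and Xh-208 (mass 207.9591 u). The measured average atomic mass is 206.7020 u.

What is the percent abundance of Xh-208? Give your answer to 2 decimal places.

38.31%

Writing the weighted mean with unknown fraction x of Xh-206:
205.9214·x + 207.9591·(1 − x) = 206.7020
(205.9214 − 207.9591)·x = 206.7020 − 207.9591
x = -1.2571 / -2.0377 = 0.61692 → 61.69% Xh-206, 38.31% Xh-208.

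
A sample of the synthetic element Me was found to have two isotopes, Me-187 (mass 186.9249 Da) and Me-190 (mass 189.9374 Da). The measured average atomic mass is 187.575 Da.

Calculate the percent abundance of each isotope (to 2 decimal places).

With x = fraction of Me-187 (so Me-190 is 1 − x):
186.9249·x + 189.9374·(1 − x) = 187.575
(186.9249 − 189.9374)·x = 187.575 − 189.9374
x = -2.3624 / -3.0125 = 0.78420 → 78.42% Me-187, 21.58% Me-190.

Me-187: 78.42%, Me-190: 21.58%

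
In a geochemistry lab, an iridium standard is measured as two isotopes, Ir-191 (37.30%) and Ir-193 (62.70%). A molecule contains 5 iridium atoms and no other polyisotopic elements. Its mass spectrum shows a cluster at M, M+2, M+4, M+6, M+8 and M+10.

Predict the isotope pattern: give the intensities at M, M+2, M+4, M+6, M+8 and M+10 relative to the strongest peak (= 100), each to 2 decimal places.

Expanding (0.3730 + 0.6270)^5:
P(M) = 0.3730^5 = 0.007220
P(M+2) = 5 × 0.3730^4 × 0.6270^1 = 0.060684
P(M+4) = 10 × 0.3730^3 × 0.6270^2 = 0.204015
P(M+6) = 10 × 0.3730^2 × 0.6270^3 = 0.342942
P(M+8) = 5 × 0.3730^1 × 0.6270^4 = 0.288237
P(M+10) = 0.6270^5 = 0.096903
The M+6 peak is largest (0.342942); scaling to 100 gives 2.11 : 17.70 : 59.49 : 100.00 : 84.05 : 28.26.

2.11 : 17.70 : 59.49 : 100.00 : 84.05 : 28.26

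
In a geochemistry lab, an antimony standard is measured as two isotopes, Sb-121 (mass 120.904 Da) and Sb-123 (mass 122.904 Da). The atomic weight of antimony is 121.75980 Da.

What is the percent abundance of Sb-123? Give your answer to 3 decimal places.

Writing the weighted mean with unknown fraction x of Sb-121:
120.904·x + 122.904·(1 − x) = 121.75980
(120.904 − 122.904)·x = 121.75980 − 122.904
x = -1.14420 / -2.000 = 0.57210 → 57.210% Sb-121, 42.790% Sb-123.

42.790%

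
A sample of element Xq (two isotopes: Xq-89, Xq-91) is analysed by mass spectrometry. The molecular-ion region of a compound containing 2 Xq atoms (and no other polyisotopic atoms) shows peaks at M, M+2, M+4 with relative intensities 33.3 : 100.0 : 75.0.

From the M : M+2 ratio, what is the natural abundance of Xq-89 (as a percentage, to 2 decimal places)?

Let p = fractional abundance of Xq-89. I(M+2)/I(M) = [C(2,1)·p^1·(1−p)] / p^2 = 2·(1−p)/p = 100.0/33.3 = 3.0030
(1−p)/p = 3.0030/2 = 1.5015  ⇒  p = 1/(1 + 1.5015) = 0.3998
Xq-89: 39.98%, Xq-91: 60.02%.

39.98%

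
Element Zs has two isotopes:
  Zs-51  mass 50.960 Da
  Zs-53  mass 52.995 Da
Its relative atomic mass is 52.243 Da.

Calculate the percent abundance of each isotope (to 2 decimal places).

Writing the weighted mean with unknown fraction x of Zs-51:
50.960·x + 52.995·(1 − x) = 52.243
(50.960 − 52.995)·x = 52.243 − 52.995
x = -0.752 / -2.035 = 0.36953 → 36.95% Zs-51, 63.05% Zs-53.

Zs-51: 36.95%, Zs-53: 63.05%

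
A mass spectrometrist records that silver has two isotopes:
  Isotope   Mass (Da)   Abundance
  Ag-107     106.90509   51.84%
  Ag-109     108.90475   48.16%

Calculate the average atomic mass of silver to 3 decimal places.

Weight each isotope mass by its fractional abundance: 0.5184 × 106.90509 + 0.4816 × 108.90475
= 55.419599 + 52.448528 = 107.868127 Da

107.868 Da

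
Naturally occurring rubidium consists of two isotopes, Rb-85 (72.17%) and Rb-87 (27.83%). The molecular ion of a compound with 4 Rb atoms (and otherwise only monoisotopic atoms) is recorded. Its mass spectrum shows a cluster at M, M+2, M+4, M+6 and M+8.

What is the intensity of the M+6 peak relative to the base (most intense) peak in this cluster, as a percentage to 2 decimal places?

Term probabilities: M 0.2713, M+2 0.4184, M+4 0.2420, M+6 0.0622, M+8 0.0060. Base peak = M+2.
P(M+2) = C(4,1) × 0.7217^3 × 0.2783^1 = 4 × 0.37589809 × 0.2783 = 0.418450 (base)
P(M+6) = C(4,3) × 0.7217^1 × 0.2783^3 = 4 × 0.7217 × 0.02155458 = 0.062224
Relative intensity = 0.062224 / 0.418450 × 100 = 14.87

14.87%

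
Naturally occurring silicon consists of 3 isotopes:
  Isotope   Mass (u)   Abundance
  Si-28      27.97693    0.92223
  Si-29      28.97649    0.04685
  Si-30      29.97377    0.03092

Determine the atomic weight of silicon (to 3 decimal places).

28.086 u

Average mass = Σ (abundance × isotope mass) = 0.92223 × 27.97693 + 0.04685 × 28.97649 + 0.03092 × 29.97377
= 25.801164 + 1.357549 + 0.926789 = 28.085502 u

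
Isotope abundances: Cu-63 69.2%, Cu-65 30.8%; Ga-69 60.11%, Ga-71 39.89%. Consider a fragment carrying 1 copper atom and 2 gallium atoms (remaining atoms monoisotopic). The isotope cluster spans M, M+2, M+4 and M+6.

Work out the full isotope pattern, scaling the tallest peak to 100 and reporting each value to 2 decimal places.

56.42 : 100.00 : 58.18 : 11.06

Copper pattern (n=1): 0.6920 : 0.3080
Gallium pattern (n=2): 0.36132121 : 0.47955758 : 0.15912121
Convolve the two distributions (both contribute in 2-u steps):
  M: 0.6920×0.36132121 = 0.250034
  M+2: 0.6920×0.47955758 + 0.3080×0.36132121 = 0.443141
  M+4: 0.6920×0.15912121 + 0.3080×0.47955758 = 0.257816
  M+6: 0.3080×0.15912121 = 0.049009
Scale to base peak (0.443141) = 100: 56.42 : 100.00 : 58.18 : 11.06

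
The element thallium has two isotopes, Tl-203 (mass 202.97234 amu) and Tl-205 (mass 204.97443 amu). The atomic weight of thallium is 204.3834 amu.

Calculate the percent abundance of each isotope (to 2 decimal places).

Tl-203: 29.52%, Tl-205: 70.48%

Let x be the fractional abundance of Tl-203; then Tl-205 has abundance 1 − x.
202.97234·x + 204.97443·(1 − x) = 204.3834
(202.97234 − 204.97443)·x = 204.3834 − 204.97443
x = -0.59103 / -2.00209 = 0.29521 → 29.52% Tl-203, 70.48% Tl-205.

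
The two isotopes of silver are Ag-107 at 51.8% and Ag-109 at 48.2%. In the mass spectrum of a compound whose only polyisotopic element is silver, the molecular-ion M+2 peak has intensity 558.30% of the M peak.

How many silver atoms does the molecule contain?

6

With n Ag atoms, P(M+2)/P(M) = C(n,1)·p^(n−1)q / p^n = n·q/p = n · 0.482/0.518.
n = 5.5830 × 0.518/0.482 = 6.00 ≈ 6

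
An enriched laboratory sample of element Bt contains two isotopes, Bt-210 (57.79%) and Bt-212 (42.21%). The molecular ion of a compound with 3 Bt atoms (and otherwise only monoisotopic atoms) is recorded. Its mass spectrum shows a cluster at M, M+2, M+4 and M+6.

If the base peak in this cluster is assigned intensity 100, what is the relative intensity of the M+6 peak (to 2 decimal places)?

17.78

Term probabilities: M 0.1930, M+2 0.4229, M+4 0.3089, M+6 0.0752. Base peak = M+2.
P(M+2) = C(3,1) × 0.5779^2 × 0.4221^1 = 3 × 0.33396841 × 0.4221 = 0.422904 (base)
P(M+6) = C(3,3) × 0.5779^0 × 0.4221^3 = 1 × 1.0000 × 0.07520489 = 0.075205
Relative intensity = 0.075205 / 0.422904 × 100 = 17.78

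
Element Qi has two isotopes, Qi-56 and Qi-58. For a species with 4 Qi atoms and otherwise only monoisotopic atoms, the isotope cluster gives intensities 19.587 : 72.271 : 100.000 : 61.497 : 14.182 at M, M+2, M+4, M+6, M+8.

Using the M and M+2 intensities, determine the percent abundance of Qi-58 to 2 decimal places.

Let p = fractional abundance of Qi-56. I(M+2)/I(M) = [C(4,1)·p^3·(1−p)] / p^4 = 4·(1−p)/p = 72.271/19.587 = 3.6897
(1−p)/p = 3.6897/4 = 0.9224  ⇒  p = 1/(1 + 0.9224) = 0.5202
Qi-56: 52.02%, Qi-58: 47.98%.

47.98%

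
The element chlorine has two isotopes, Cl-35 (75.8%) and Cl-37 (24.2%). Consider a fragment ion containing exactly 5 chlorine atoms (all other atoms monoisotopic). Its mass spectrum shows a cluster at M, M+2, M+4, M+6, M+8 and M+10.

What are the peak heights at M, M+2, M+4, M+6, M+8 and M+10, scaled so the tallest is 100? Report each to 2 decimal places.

62.64 : 100.00 : 63.85 : 20.39 : 3.25 : 0.21

Expanding (0.758 + 0.242)^5:
P(M) = 0.758^5 = 0.250234
P(M+2) = 5 × 0.758^4 × 0.242^1 = 0.399450
P(M+4) = 10 × 0.758^3 × 0.242^2 = 0.255058
P(M+6) = 10 × 0.758^2 × 0.242^3 = 0.081430
P(M+8) = 5 × 0.758^1 × 0.242^4 = 0.012999
P(M+10) = 0.242^5 = 0.000830
The M+2 peak is largest (0.399450); scaling to 100 gives 62.64 : 100.00 : 63.85 : 20.39 : 3.25 : 0.21.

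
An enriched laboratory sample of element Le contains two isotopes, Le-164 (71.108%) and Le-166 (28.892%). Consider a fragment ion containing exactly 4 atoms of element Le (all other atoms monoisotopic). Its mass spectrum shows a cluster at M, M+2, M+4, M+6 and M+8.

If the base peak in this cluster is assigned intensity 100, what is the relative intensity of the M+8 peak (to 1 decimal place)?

1.7

(0.71108 + 0.28892)^4 gives M 0.2557, M+2 0.4155, M+4 0.2532, M+6 0.0686, M+8 0.0070; the largest is M+2.
P(M+2) = C(4,1) × 0.71108^3 × 0.28892^1 = 4 × 0.35954677 × 0.28892 = 0.415521 (base)
P(M+8) = C(4,4) × 0.71108^0 × 0.28892^4 = 1 × 1.0000 × 0.00696804 = 0.006968
Relative intensity = 0.006968 / 0.415521 × 100 = 1.7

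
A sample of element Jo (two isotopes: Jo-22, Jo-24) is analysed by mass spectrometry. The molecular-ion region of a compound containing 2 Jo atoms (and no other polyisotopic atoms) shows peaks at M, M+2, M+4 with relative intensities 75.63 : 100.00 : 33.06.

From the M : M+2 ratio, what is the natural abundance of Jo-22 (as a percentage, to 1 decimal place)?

60.2%

Let p = fractional abundance of Jo-22. I(M+2)/I(M) = [C(2,1)·p^1·(1−p)] / p^2 = 2·(1−p)/p = 100.00/75.63 = 1.3222
(1−p)/p = 1.3222/2 = 0.6611  ⇒  p = 1/(1 + 0.6611) = 0.6020
Jo-22: 60.2%, Jo-24: 39.8%.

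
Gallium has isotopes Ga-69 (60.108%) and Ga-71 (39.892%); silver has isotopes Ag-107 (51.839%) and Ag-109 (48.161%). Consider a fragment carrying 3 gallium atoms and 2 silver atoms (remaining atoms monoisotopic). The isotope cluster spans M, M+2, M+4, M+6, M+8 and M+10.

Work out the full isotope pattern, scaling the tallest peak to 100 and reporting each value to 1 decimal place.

17.0 : 65.4 : 100.0 : 75.9 : 28.6 : 4.3

Gallium pattern (n=3): 0.2171685 : 0.432386 : 0.2869625 : 0.063483
Silver pattern (n=2): 0.26872819 : 0.49932362 : 0.23194819
Convolve the two distributions (both contribute in 2-u steps):
  M: 0.2171685×0.26872819 = 0.058359
  M+2: 0.2171685×0.49932362 + 0.432386×0.26872819 = 0.224632
  M+4: 0.2171685×0.23194819 + 0.432386×0.49932362 + 0.2869625×0.26872819 = 0.343387
  M+6: 0.432386×0.23194819 + 0.2869625×0.49932362 + 0.063483×0.26872819 = 0.260638
  M+8: 0.2869625×0.23194819 + 0.063483×0.49932362 = 0.098259
  M+10: 0.063483×0.23194819 = 0.014725
Scale to base peak (0.343387) = 100: 17.0 : 65.4 : 100.0 : 75.9 : 28.6 : 4.3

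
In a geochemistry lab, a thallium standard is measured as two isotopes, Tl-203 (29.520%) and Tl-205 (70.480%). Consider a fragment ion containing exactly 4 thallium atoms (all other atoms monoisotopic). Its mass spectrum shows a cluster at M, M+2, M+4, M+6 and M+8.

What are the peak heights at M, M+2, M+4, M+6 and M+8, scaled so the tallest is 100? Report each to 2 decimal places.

1.84 : 17.54 : 62.83 : 100.00 : 59.69

Each Tl atom is independently Tl-203 (p = 0.29520) or Tl-205 (q = 0.70480); the cluster is the binomial expansion (p + q)^4.
P(M) = 0.29520^4 = 0.007594
P(M+2) = 4 × 0.29520^3 × 0.70480^1 = 0.072523
P(M+4) = 6 × 0.29520^2 × 0.70480^2 = 0.259726
P(M+6) = 4 × 0.29520^1 × 0.70480^3 = 0.413403
P(M+8) = 0.70480^4 = 0.246754
The M+6 peak is largest (0.413403); scaling to 100 gives 1.84 : 17.54 : 62.83 : 100.00 : 59.69.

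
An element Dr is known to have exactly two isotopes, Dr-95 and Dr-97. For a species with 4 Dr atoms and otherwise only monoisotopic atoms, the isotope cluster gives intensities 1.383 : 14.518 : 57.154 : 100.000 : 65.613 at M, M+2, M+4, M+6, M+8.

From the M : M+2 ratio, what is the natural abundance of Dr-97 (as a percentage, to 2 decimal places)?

Write p for the Dr-95 fraction. I(M+2)/I(M) = [C(4,1)·p^3·(1−p)] / p^4 = 4·(1−p)/p = 14.518/1.383 = 10.4975
(1−p)/p = 10.4975/4 = 2.6244  ⇒  p = 1/(1 + 2.6244) = 0.2759
Dr-95: 27.59%, Dr-97: 72.41%.

72.41%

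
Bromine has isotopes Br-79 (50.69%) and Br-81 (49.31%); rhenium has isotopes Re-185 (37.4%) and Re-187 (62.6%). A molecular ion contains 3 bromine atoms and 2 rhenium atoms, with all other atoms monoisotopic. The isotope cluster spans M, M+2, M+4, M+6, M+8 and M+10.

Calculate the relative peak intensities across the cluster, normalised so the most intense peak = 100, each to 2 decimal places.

Bromine pattern (n=3): 0.13024674 : 0.3801026 : 0.36975457 : 0.11989609
Rhenium pattern (n=2): 0.139876 : 0.468248 : 0.391876
Convolve the two distributions (both contribute in 2-u steps):
  M: 0.13024674×0.139876 = 0.018218
  M+2: 0.13024674×0.468248 + 0.3801026×0.139876 = 0.114155
  M+4: 0.13024674×0.391876 + 0.3801026×0.468248 + 0.36975457×0.139876 = 0.280743
  M+6: 0.3801026×0.391876 + 0.36975457×0.468248 + 0.11989609×0.139876 = 0.338861
  M+8: 0.36975457×0.391876 + 0.11989609×0.468248 = 0.201039
  M+10: 0.11989609×0.391876 = 0.046984
Scale to base peak (0.338861) = 100: 5.38 : 33.69 : 82.85 : 100.00 : 59.33 : 13.87

5.38 : 33.69 : 82.85 : 100.00 : 59.33 : 13.87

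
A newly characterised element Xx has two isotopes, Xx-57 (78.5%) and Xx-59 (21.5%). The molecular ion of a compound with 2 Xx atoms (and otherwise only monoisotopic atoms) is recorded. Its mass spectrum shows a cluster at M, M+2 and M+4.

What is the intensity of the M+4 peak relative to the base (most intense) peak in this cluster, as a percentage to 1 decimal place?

(0.785 + 0.215)^2 gives M 0.6162, M+2 0.3375, M+4 0.0462; the largest is M.
P(M) = C(2,0) × 0.785^2 × 0.215^0 = 1 × 0.616225 × 1.0000 = 0.616225 (base)
P(M+4) = C(2,2) × 0.785^0 × 0.215^2 = 1 × 1.0000 × 0.046225 = 0.046225
Relative intensity = 0.046225 / 0.616225 × 100 = 7.5

7.5%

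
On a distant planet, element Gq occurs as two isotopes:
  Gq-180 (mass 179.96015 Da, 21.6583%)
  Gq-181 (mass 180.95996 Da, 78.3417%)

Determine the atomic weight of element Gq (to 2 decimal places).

180.74 Da

The abundance-weighted mean is 0.216583 × 179.96015 + 0.783417 × 180.95996
= 38.976309 + 141.767109 = 180.743418 Da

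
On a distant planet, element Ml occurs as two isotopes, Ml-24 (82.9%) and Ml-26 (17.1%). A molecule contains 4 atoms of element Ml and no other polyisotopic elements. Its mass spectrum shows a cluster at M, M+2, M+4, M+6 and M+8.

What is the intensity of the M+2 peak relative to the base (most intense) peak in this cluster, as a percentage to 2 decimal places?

Term probabilities: M 0.4723, M+2 0.3897, M+4 0.1206, M+6 0.0166, M+8 0.0009. Base peak = M.
P(M) = C(4,0) × 0.829^4 × 0.171^0 = 1 × 0.47230019 × 1.0000 = 0.472300 (base)
P(M+2) = C(4,1) × 0.829^3 × 0.171^1 = 4 × 0.56972279 × 0.1710 = 0.389690
Relative intensity = 0.389690 / 0.472300 × 100 = 82.51

82.51%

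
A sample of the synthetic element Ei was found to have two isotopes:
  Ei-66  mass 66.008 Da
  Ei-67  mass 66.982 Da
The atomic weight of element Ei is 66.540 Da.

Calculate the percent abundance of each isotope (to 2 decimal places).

Let x be the fractional abundance of Ei-66; then Ei-67 has abundance 1 − x.
66.008·x + 66.982·(1 − x) = 66.540
(66.008 − 66.982)·x = 66.540 − 66.982
x = -0.442 / -0.974 = 0.45380 → 45.38% Ei-66, 54.62% Ei-67.

Ei-66: 45.38%, Ei-67: 54.62%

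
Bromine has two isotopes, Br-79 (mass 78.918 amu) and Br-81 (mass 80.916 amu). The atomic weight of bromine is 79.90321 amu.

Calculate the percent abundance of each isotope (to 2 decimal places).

Br-79: 50.69%, Br-81: 49.31%

With x = fraction of Br-79 (so Br-81 is 1 − x):
78.918·x + 80.916·(1 − x) = 79.90321
(78.918 − 80.916)·x = 79.90321 − 80.916
x = -1.01279 / -1.998 = 0.50690 → 50.69% Br-79, 49.31% Br-81.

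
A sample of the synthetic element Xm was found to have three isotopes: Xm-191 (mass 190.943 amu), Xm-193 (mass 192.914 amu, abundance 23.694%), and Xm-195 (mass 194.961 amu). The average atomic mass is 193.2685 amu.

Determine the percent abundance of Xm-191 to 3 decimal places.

Let x and y be the fractions of Xm-191 and Xm-195. Then x + y = 1 − 0.23694 = 0.76306 and 190.943x + 194.961y = 193.2685 − 0.23694×192.914 = 147.55945684.
Substituting: 190.943x + 194.961(0.76306 − x) = 147.55945684
(190.943 − 194.961)x = -1.20748382  ⇒  x = 0.30052, y = 0.46254
Xm-191: 30.052%, Xm-195: 46.254%.

30.052%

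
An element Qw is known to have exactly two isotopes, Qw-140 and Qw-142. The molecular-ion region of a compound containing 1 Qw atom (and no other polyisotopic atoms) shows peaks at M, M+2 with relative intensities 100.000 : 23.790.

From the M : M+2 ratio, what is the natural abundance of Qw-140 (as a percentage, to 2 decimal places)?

80.78%

Write p for the Qw-140 fraction. I(M+2)/I(M) = [C(1,1)·p^0·(1−p)] / p^1 = 1·(1−p)/p = 23.790/100.000 = 0.2379
(1−p)/p = 0.2379/1 = 0.2379  ⇒  p = 1/(1 + 0.2379) = 0.8078
Qw-140: 80.78%, Qw-142: 19.22%.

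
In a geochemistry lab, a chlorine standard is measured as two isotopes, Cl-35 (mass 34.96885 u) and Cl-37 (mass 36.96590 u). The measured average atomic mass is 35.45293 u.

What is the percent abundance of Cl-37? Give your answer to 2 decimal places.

Writing the weighted mean with unknown fraction x of Cl-35:
34.96885·x + 36.96590·(1 − x) = 35.45293
(34.96885 − 36.96590)·x = 35.45293 − 36.96590
x = -1.51297 / -1.99705 = 0.75760 → 75.76% Cl-35, 24.24% Cl-37.

24.24%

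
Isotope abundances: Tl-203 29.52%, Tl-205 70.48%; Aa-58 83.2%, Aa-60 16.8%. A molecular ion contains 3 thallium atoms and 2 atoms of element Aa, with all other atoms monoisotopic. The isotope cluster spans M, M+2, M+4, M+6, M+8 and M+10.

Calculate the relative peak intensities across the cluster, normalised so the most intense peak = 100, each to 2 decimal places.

Thallium pattern (n=3): 0.02572463 : 0.18425524 : 0.43991564 : 0.35010449
Element Aa pattern (n=2): 0.692224 : 0.279552 : 0.028224
Convolve the two distributions (both contribute in 2-u steps):
  M: 0.02572463×0.692224 = 0.017807
  M+2: 0.02572463×0.279552 + 0.18425524×0.692224 = 0.134737
  M+4: 0.02572463×0.028224 + 0.18425524×0.279552 + 0.43991564×0.692224 = 0.356755
  M+6: 0.18425524×0.028224 + 0.43991564×0.279552 + 0.35010449×0.692224 = 0.370530
  M+8: 0.43991564×0.028224 + 0.35010449×0.279552 = 0.110289
  M+10: 0.35010449×0.028224 = 0.009881
Scale to base peak (0.370530) = 100: 4.81 : 36.36 : 96.28 : 100.00 : 29.77 : 2.67

4.81 : 36.36 : 96.28 : 100.00 : 29.77 : 2.67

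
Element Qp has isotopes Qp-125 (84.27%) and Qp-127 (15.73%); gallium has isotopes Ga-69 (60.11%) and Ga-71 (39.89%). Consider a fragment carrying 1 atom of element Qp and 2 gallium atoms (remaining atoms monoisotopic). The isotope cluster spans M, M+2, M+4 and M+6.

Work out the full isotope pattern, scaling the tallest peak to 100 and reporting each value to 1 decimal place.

66.1 : 100.0 : 45.5 : 5.4

Element Qp pattern (n=1): 0.8427 : 0.1573
Gallium pattern (n=2): 0.36132121 : 0.47955758 : 0.15912121
Convolve the two distributions (both contribute in 2-u steps):
  M: 0.8427×0.36132121 = 0.304485
  M+2: 0.8427×0.47955758 + 0.1573×0.36132121 = 0.460959
  M+4: 0.8427×0.15912121 + 0.1573×0.47955758 = 0.209526
  M+6: 0.1573×0.15912121 = 0.025030
Scale to base peak (0.460959) = 100: 66.1 : 100.0 : 45.5 : 5.4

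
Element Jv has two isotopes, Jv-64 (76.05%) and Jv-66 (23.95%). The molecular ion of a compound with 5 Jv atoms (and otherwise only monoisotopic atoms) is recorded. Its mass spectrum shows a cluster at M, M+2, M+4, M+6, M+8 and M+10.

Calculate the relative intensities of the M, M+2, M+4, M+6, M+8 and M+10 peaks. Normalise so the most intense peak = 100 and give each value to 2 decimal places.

Each Jv atom is independently Jv-64 (p = 0.7605) or Jv-66 (q = 0.2395); the cluster is the binomial expansion (p + q)^5.
P(M) = 0.7605^5 = 0.254388
P(M+2) = 5 × 0.7605^4 × 0.2395^1 = 0.400564
P(M+4) = 10 × 0.7605^3 × 0.2395^2 = 0.252295
P(M+6) = 10 × 0.7605^2 × 0.2395^3 = 0.079454
P(M+8) = 5 × 0.7605^1 × 0.2395^4 = 0.012511
P(M+10) = 0.2395^5 = 0.000788
The M+2 peak is largest (0.400564); scaling to 100 gives 63.51 : 100.00 : 62.98 : 19.84 : 3.12 : 0.20.

63.51 : 100.00 : 62.98 : 19.84 : 3.12 : 0.20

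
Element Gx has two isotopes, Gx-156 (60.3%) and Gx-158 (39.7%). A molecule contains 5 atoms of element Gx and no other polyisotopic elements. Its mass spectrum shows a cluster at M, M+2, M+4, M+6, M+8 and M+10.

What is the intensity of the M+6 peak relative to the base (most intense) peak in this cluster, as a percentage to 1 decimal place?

65.8%

Term probabilities: M 0.0797, M+2 0.2624, M+4 0.3456, M+6 0.2275, M+8 0.0749, M+10 0.0099. Base peak = M+4.
P(M+4) = C(5,2) × 0.603^3 × 0.397^2 = 10 × 0.21925623 × 0.157609 = 0.345568 (base)
P(M+6) = C(5,3) × 0.603^2 × 0.397^3 = 10 × 0.363609 × 0.06257077 = 0.227513
Relative intensity = 0.227513 / 0.345568 × 100 = 65.8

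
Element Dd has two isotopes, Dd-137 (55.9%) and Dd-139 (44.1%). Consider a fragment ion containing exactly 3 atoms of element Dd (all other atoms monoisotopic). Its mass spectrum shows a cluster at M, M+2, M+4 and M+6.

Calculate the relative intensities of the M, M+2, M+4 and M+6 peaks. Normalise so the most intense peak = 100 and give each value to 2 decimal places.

42.25 : 100.00 : 78.89 : 20.75

Each Dd atom is independently Dd-137 (p = 0.559) or Dd-139 (q = 0.441); the cluster is the binomial expansion (p + q)^3.
P(M) = 0.559^3 = 0.174677
P(M+2) = 3 × 0.559^2 × 0.441^1 = 0.413412
P(M+4) = 3 × 0.559^1 × 0.441^2 = 0.326145
P(M+6) = 0.441^3 = 0.085766
The M+2 peak is largest (0.413412); scaling to 100 gives 42.25 : 100.00 : 78.89 : 20.75.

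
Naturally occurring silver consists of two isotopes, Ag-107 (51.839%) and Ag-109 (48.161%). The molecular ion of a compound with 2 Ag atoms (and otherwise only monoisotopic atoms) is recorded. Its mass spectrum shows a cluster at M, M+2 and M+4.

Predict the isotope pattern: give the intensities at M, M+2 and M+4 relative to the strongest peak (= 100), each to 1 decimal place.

53.8 : 100.0 : 46.5

The 2 Ag atoms are independent, so intensities follow the terms of (0.51839 + 0.48161)^2.
P(M) = 0.51839^2 = 0.268728
P(M+2) = 2 × 0.51839^1 × 0.48161^1 = 0.499324
P(M+4) = 0.48161^2 = 0.231948
The M+2 peak is largest (0.499324); scaling to 100 gives 53.8 : 100.0 : 46.5.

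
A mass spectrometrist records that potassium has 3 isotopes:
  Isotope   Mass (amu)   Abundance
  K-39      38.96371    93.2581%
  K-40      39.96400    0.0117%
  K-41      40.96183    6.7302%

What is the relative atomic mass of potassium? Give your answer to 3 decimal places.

The abundance-weighted mean is 0.932581 × 38.96371 + 0.000117 × 39.96400 + 0.067302 × 40.96183
= 36.336816 + 0.004676 + 2.756813 = 39.098305 amu

39.098 amu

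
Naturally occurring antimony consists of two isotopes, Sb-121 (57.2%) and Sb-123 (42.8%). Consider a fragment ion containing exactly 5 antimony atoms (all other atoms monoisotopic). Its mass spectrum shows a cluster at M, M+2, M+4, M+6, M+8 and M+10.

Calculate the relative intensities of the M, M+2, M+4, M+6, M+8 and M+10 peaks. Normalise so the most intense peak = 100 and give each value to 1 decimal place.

17.9 : 66.8 : 100.0 : 74.8 : 28.0 : 4.2

The 5 Sb atoms are independent, so intensities follow the terms of (0.572 + 0.428)^5.
P(M) = 0.572^5 = 0.061232
P(M+2) = 5 × 0.572^4 × 0.428^1 = 0.229086
P(M+4) = 10 × 0.572^3 × 0.428^2 = 0.342827
P(M+6) = 10 × 0.572^2 × 0.428^3 = 0.256521
P(M+8) = 5 × 0.572^1 × 0.428^4 = 0.095971
P(M+10) = 0.428^5 = 0.014362
The M+4 peak is largest (0.342827); scaling to 100 gives 17.9 : 66.8 : 100.0 : 74.8 : 28.0 : 4.2.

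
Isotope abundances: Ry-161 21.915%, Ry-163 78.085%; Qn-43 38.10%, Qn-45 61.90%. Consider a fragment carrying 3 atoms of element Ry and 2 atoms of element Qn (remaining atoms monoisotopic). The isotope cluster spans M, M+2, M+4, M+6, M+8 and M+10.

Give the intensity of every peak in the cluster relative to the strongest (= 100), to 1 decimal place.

Element Ry pattern (n=3): 0.01052506 : 0.112505 : 0.40086483 : 0.47610511
Element Qn pattern (n=2): 0.145161 : 0.471678 : 0.383161
Convolve the two distributions (both contribute in 2-u steps):
  M: 0.01052506×0.145161 = 0.001528
  M+2: 0.01052506×0.471678 + 0.112505×0.145161 = 0.021296
  M+4: 0.01052506×0.383161 + 0.112505×0.471678 + 0.40086483×0.145161 = 0.115289
  M+6: 0.112505×0.383161 + 0.40086483×0.471678 + 0.47610511×0.145161 = 0.301299
  M+8: 0.40086483×0.383161 + 0.47610511×0.471678 = 0.378164
  M+10: 0.47610511×0.383161 = 0.182425
Scale to base peak (0.378164) = 100: 0.4 : 5.6 : 30.5 : 79.7 : 100.0 : 48.2

0.4 : 5.6 : 30.5 : 79.7 : 100.0 : 48.2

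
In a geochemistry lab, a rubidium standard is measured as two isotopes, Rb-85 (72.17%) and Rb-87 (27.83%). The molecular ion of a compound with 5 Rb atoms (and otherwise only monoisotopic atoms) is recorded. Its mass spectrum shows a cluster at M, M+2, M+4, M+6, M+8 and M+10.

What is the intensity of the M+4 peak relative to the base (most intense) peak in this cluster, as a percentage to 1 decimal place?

77.1%

(0.7217 + 0.2783)^5 gives M 0.1958, M+2 0.3775, M+4 0.2911, M+6 0.1123, M+8 0.0216, M+10 0.0017; the largest is M+2.
P(M+2) = C(5,1) × 0.7217^4 × 0.2783^1 = 5 × 0.27128565 × 0.2783 = 0.377494 (base)
P(M+4) = C(5,2) × 0.7217^3 × 0.2783^2 = 10 × 0.37589809 × 0.07745089 = 0.291136
Relative intensity = 0.291136 / 0.377494 × 100 = 77.1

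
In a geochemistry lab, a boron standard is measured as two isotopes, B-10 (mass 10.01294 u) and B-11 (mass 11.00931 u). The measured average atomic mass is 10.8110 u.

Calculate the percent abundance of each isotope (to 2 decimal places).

Let x be the fractional abundance of B-10; then B-11 has abundance 1 − x.
10.01294·x + 11.00931·(1 − x) = 10.8110
(10.01294 − 11.00931)·x = 10.8110 − 11.00931
x = -0.19831 / -0.99637 = 0.19903 → 19.90% B-10, 80.10% B-11.

B-10: 19.90%, B-11: 80.10%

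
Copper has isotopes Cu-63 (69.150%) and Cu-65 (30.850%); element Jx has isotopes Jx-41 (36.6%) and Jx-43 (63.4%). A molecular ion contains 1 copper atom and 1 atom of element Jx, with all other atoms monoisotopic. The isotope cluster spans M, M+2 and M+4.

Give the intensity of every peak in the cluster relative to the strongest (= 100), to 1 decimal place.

45.9 : 100.0 : 35.5

Copper pattern (n=1): 0.6915 : 0.3085
Element Jx pattern (n=1): 0.3660 : 0.6340
Convolve the two distributions (both contribute in 2-u steps):
  M: 0.6915×0.3660 = 0.253089
  M+2: 0.6915×0.6340 + 0.3085×0.3660 = 0.551322
  M+4: 0.3085×0.6340 = 0.195589
Scale to base peak (0.551322) = 100: 45.9 : 100.0 : 35.5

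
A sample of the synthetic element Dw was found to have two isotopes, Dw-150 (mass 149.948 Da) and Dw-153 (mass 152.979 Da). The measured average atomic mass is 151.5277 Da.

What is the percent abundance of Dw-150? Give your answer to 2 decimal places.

47.88%

Writing the weighted mean with unknown fraction x of Dw-150:
149.948·x + 152.979·(1 − x) = 151.5277
(149.948 − 152.979)·x = 151.5277 − 152.979
x = -1.4513 / -3.031 = 0.47882 → 47.88% Dw-150, 52.12% Dw-153.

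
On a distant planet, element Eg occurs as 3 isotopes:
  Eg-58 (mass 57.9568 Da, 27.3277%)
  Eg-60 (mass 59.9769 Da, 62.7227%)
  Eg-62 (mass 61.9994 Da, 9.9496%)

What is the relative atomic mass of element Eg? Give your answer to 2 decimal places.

59.63 Da

Weight each isotope mass by its fractional abundance: 0.273277 × 57.9568 + 0.627227 × 59.9769 + 0.099496 × 61.9994
= 15.83826 + 37.61913 + 6.16869 = 59.62608 Da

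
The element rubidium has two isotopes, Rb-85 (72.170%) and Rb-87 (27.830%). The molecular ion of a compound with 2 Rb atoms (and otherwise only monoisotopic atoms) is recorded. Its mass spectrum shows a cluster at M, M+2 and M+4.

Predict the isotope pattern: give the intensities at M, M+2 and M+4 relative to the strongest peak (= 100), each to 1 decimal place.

The 2 Rb atoms are independent, so intensities follow the terms of (0.72170 + 0.27830)^2.
P(M) = 0.72170^2 = 0.520851
P(M+2) = 2 × 0.72170^1 × 0.27830^1 = 0.401698
P(M+4) = 0.27830^2 = 0.077451
The M peak is largest (0.520851); scaling to 100 gives 100.0 : 77.1 : 14.9.

100.0 : 77.1 : 14.9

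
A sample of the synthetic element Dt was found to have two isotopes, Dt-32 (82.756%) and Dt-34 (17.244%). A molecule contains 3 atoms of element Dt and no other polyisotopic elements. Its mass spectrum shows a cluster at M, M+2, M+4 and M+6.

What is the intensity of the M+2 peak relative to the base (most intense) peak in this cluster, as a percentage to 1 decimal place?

Term probabilities: M 0.5668, M+2 0.3543, M+4 0.0738, M+6 0.0051. Base peak = M.
P(M) = C(3,0) × 0.82756^3 × 0.17244^0 = 1 × 0.56675906 × 1.0000 = 0.566759 (base)
P(M+2) = C(3,1) × 0.82756^2 × 0.17244^1 = 3 × 0.68485555 × 0.17244 = 0.354289
Relative intensity = 0.354289 / 0.566759 × 100 = 62.5

62.5%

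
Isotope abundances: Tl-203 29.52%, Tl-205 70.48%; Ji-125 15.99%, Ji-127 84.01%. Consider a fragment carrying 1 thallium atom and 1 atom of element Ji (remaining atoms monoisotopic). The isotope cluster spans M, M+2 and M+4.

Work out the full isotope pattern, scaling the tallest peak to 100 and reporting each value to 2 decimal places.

7.97 : 60.92 : 100.00

Thallium pattern (n=1): 0.2952 : 0.7048
Element Ji pattern (n=1): 0.1599 : 0.8401
Convolve the two distributions (both contribute in 2-u steps):
  M: 0.2952×0.1599 = 0.047202
  M+2: 0.2952×0.8401 + 0.7048×0.1599 = 0.360695
  M+4: 0.7048×0.8401 = 0.592102
Scale to base peak (0.592102) = 100: 7.97 : 60.92 : 100.00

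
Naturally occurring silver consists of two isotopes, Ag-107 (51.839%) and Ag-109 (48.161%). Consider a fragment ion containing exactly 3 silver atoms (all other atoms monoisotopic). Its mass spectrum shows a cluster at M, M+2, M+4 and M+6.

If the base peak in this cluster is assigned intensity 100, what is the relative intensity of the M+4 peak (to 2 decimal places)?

92.90

(0.51839 + 0.48161)^3 gives M 0.1393, M+2 0.3883, M+4 0.3607, M+6 0.1117; the largest is M+2.
P(M+2) = C(3,1) × 0.51839^2 × 0.48161^1 = 3 × 0.26872819 × 0.48161 = 0.388267 (base)
P(M+4) = C(3,2) × 0.51839^1 × 0.48161^2 = 3 × 0.51839 × 0.23194819 = 0.360719
Relative intensity = 0.360719 / 0.388267 × 100 = 92.90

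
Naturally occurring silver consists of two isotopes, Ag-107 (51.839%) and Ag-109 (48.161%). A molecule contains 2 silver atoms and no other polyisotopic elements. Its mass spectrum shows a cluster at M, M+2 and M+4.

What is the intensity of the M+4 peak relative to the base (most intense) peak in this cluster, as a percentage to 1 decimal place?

46.5%

Binomial terms of (0.51839 + 0.48161)^2: M 0.2687, M+2 0.4993, M+4 0.2319 → M+2 is the base peak.
P(M+2) = C(2,1) × 0.51839^1 × 0.48161^1 = 2 × 0.51839 × 0.48161 = 0.499324 (base)
P(M+4) = C(2,2) × 0.51839^0 × 0.48161^2 = 1 × 1.0000 × 0.23194819 = 0.231948
Relative intensity = 0.231948 / 0.499324 × 100 = 46.5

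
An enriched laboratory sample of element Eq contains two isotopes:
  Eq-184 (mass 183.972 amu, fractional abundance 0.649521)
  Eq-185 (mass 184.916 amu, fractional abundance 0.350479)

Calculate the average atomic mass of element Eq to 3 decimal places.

Weight each isotope mass by its fractional abundance: 0.649521 × 183.972 + 0.350479 × 184.916
= 119.4937 + 64.8092 = 184.3029 amu

184.303 amu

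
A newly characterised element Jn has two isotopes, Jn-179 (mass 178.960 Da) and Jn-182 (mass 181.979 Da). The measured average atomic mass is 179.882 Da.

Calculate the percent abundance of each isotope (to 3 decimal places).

Jn-179: 69.460%, Jn-182: 30.540%

With x = fraction of Jn-179 (so Jn-182 is 1 − x):
178.960·x + 181.979·(1 − x) = 179.882
(178.960 − 181.979)·x = 179.882 − 181.979
x = -2.097 / -3.019 = 0.69460 → 69.460% Jn-179, 30.540% Jn-182.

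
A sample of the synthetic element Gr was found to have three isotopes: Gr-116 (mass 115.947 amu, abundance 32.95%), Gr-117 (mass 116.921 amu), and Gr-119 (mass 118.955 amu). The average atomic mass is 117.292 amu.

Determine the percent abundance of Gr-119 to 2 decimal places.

Let x and y be the fractions of Gr-117 and Gr-119. Then x + y = 1 − 0.3295 = 0.6705 and 116.921x + 118.955y = 117.292 − 0.3295×115.947 = 79.0874635.
Substituting: 116.921x + 118.955(0.6705 − x) = 79.0874635
(116.921 − 118.955)x = -0.671864  ⇒  x = 0.33032, y = 0.34018
Gr-117: 33.03%, Gr-119: 34.02%.

34.02%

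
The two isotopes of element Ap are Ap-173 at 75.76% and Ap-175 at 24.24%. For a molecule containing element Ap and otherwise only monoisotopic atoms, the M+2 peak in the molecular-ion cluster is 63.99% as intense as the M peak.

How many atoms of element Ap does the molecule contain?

With n Ap atoms, P(M+2)/P(M) = C(n,1)·p^(n−1)q / p^n = n·q/p = n · 0.2424/0.7576.
n = 0.6399 × 0.7576/0.2424 = 2.00 ≈ 2

2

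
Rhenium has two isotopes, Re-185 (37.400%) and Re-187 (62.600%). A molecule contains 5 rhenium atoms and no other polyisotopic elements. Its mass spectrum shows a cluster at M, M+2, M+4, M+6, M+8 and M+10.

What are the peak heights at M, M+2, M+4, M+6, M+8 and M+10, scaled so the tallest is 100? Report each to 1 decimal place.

The 5 Re atoms are independent, so intensities follow the terms of (0.37400 + 0.62600)^5.
P(M) = 0.37400^5 = 0.007317
P(M+2) = 5 × 0.37400^4 × 0.62600^1 = 0.061239
P(M+4) = 10 × 0.37400^3 × 0.62600^2 = 0.205005
P(M+6) = 10 × 0.37400^2 × 0.62600^3 = 0.343136
P(M+8) = 5 × 0.37400^1 × 0.62600^4 = 0.287170
P(M+10) = 0.62600^5 = 0.096133
The M+6 peak is largest (0.343136); scaling to 100 gives 2.1 : 17.8 : 59.7 : 100.0 : 83.7 : 28.0.

2.1 : 17.8 : 59.7 : 100.0 : 83.7 : 28.0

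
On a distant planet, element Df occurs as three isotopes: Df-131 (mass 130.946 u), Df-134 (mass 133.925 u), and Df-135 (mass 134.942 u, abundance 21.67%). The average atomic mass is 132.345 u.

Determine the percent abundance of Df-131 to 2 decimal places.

The remaining 78.33% is split between Df-131 (fraction x) and Df-134 (fraction 0.7833 − x).
Substituting: 130.946x + 133.925(0.7833 − x) = 103.1030686
(130.946 − 133.925)x = -1.8003839  ⇒  x = 0.60436, y = 0.17894
Df-131: 60.44%, Df-134: 17.89%.

60.44%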